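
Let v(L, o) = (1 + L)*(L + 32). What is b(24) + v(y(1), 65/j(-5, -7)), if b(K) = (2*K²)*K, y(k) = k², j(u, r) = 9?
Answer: 27714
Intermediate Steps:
v(L, o) = (1 + L)*(32 + L)
b(K) = 2*K³
b(24) + v(y(1), 65/j(-5, -7)) = 2*24³ + (32 + (1²)² + 33*1²) = 2*13824 + (32 + 1² + 33*1) = 27648 + (32 + 1 + 33) = 27648 + 66 = 27714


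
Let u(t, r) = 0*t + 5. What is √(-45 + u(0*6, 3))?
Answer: 2*I*√10 ≈ 6.3246*I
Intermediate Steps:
u(t, r) = 5 (u(t, r) = 0 + 5 = 5)
√(-45 + u(0*6, 3)) = √(-45 + 5) = √(-40) = 2*I*√10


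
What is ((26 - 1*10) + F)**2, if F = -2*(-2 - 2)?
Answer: 576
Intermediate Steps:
F = 8 (F = -2*(-4) = 8)
((26 - 1*10) + F)**2 = ((26 - 1*10) + 8)**2 = ((26 - 10) + 8)**2 = (16 + 8)**2 = 24**2 = 576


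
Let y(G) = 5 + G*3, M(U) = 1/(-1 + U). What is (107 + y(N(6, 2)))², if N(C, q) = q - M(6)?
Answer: 344569/25 ≈ 13783.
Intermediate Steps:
N(C, q) = -⅕ + q (N(C, q) = q - 1/(-1 + 6) = q - 1/5 = q - 1*⅕ = q - ⅕ = -⅕ + q)
y(G) = 5 + 3*G
(107 + y(N(6, 2)))² = (107 + (5 + 3*(-⅕ + 2)))² = (107 + (5 + 3*(9/5)))² = (107 + (5 + 27/5))² = (107 + 52/5)² = (587/5)² = 344569/25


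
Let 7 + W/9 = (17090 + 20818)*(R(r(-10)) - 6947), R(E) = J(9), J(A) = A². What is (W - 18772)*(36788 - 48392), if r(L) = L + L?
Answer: 27182437152348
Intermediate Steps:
r(L) = 2*L
R(E) = 81 (R(E) = 9² = 81)
W = -2342487015 (W = -63 + 9*((17090 + 20818)*(81 - 6947)) = -63 + 9*(37908*(-6866)) = -63 + 9*(-260276328) = -63 - 2342486952 = -2342487015)
(W - 18772)*(36788 - 48392) = (-2342487015 - 18772)*(36788 - 48392) = -2342505787*(-11604) = 27182437152348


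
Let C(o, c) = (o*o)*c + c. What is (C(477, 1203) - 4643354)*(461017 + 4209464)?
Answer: 1256710777308516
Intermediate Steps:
C(o, c) = c + c*o**2 (C(o, c) = o**2*c + c = c*o**2 + c = c + c*o**2)
(C(477, 1203) - 4643354)*(461017 + 4209464) = (1203*(1 + 477**2) - 4643354)*(461017 + 4209464) = (1203*(1 + 227529) - 4643354)*4670481 = (1203*227530 - 4643354)*4670481 = (273718590 - 4643354)*4670481 = 269075236*4670481 = 1256710777308516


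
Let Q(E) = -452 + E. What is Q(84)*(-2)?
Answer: 736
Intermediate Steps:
Q(84)*(-2) = (-452 + 84)*(-2) = -368*(-2) = 736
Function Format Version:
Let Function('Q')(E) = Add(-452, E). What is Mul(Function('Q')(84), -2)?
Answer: 736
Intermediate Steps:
Mul(Function('Q')(84), -2) = Mul(Add(-452, 84), -2) = Mul(-368, -2) = 736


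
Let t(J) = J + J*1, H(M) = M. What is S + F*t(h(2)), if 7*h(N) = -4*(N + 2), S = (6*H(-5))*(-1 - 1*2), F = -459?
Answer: 15318/7 ≈ 2188.3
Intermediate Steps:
S = 90 (S = (6*(-5))*(-1 - 1*2) = -30*(-1 - 2) = -30*(-3) = 90)
h(N) = -8/7 - 4*N/7 (h(N) = (-4*(N + 2))/7 = (-4*(2 + N))/7 = (-8 - 4*N)/7 = -8/7 - 4*N/7)
t(J) = 2*J (t(J) = J + J = 2*J)
S + F*t(h(2)) = 90 - 918*(-8/7 - 4/7*2) = 90 - 918*(-8/7 - 8/7) = 90 - 918*(-16)/7 = 90 - 459*(-32/7) = 90 + 14688/7 = 15318/7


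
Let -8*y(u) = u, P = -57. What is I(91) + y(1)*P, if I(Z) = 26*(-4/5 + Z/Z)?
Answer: 493/40 ≈ 12.325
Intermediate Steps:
y(u) = -u/8
I(Z) = 26/5 (I(Z) = 26*(-4*⅕ + 1) = 26*(-⅘ + 1) = 26*(⅕) = 26/5)
I(91) + y(1)*P = 26/5 - ⅛*1*(-57) = 26/5 - ⅛*(-57) = 26/5 + 57/8 = 493/40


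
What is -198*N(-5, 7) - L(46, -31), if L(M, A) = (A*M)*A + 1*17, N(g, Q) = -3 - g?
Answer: -44619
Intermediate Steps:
L(M, A) = 17 + M*A**2 (L(M, A) = M*A**2 + 17 = 17 + M*A**2)
-198*N(-5, 7) - L(46, -31) = -198*(-3 - 1*(-5)) - (17 + 46*(-31)**2) = -198*(-3 + 5) - (17 + 46*961) = -198*2 - (17 + 44206) = -396 - 1*44223 = -396 - 44223 = -44619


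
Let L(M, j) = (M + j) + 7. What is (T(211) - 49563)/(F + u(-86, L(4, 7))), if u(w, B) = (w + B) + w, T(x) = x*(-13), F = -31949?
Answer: 52306/32103 ≈ 1.6293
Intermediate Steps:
L(M, j) = 7 + M + j
T(x) = -13*x
u(w, B) = B + 2*w (u(w, B) = (B + w) + w = B + 2*w)
(T(211) - 49563)/(F + u(-86, L(4, 7))) = (-13*211 - 49563)/(-31949 + ((7 + 4 + 7) + 2*(-86))) = (-2743 - 49563)/(-31949 + (18 - 172)) = -52306/(-31949 - 154) = -52306/(-32103) = -52306*(-1/32103) = 52306/32103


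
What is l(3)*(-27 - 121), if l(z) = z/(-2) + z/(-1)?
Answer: 666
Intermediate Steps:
l(z) = -3*z/2 (l(z) = z*(-1/2) + z*(-1) = -z/2 - z = -3*z/2)
l(3)*(-27 - 121) = (-3/2*3)*(-27 - 121) = -9/2*(-148) = 666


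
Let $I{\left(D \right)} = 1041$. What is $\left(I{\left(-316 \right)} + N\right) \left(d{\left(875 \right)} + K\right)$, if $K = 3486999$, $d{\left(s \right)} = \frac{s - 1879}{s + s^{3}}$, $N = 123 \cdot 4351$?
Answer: $\frac{89471900462154548046}{47851625} \approx 1.8698 \cdot 10^{12}$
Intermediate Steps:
$N = 535173$
$d{\left(s \right)} = \frac{-1879 + s}{s + s^{3}}$
$\left(I{\left(-316 \right)} + N\right) \left(d{\left(875 \right)} + K\right) = \left(1041 + 535173\right) \left(\frac{-1879 + 875}{875 + 875^{3}} + 3486999\right) = 536214 \left(\frac{1}{875 + 669921875} \left(-1004\right) + 3486999\right) = 536214 \left(\frac{1}{669922750} \left(-1004\right) + 3486999\right) = 536214 \left(- \frac{502}{334961375} + 3486999\right) = 536214 \cdot \frac{1168009979663123}{334961375} = \frac{89471900462154548046}{47851625}$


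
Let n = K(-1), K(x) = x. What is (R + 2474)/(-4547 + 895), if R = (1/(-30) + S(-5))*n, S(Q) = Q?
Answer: -6761/9960 ≈ -0.67881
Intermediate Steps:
n = -1
R = 151/30 (R = (1/(-30) - 5)*(-1) = (-1/30 - 5)*(-1) = -151/30*(-1) = 151/30 ≈ 5.0333)
(R + 2474)/(-4547 + 895) = (151/30 + 2474)/(-4547 + 895) = (74371/30)/(-3652) = (74371/30)*(-1/3652) = -6761/9960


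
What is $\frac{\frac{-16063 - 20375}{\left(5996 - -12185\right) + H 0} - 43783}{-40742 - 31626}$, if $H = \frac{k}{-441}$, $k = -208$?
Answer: $\frac{796055161}{1315722608} \approx 0.60503$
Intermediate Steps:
$H = \frac{208}{441}$ ($H = - \frac{208}{-441} = \left(-208\right) \left(- \frac{1}{441}\right) = \frac{208}{441} \approx 0.47166$)
$\frac{\frac{-16063 - 20375}{\left(5996 - -12185\right) + H 0} - 43783}{-40742 - 31626} = \frac{\frac{-16063 - 20375}{\left(5996 - -12185\right) + \frac{208}{441} \cdot 0} - 43783}{-40742 - 31626} = \frac{- \frac{36438}{\left(5996 + 12185\right) + 0} - 43783}{-72368} = \left(- \frac{36438}{18181 + 0} - 43783\right) \left(- \frac{1}{72368}\right) = \left(- \frac{36438}{18181} - 43783\right) \left(- \frac{1}{72368}\right) = \left(- \frac{796055161}{18181}\right) \left(- \frac{1}{72368}\right) = \frac{796055161}{1315722608}$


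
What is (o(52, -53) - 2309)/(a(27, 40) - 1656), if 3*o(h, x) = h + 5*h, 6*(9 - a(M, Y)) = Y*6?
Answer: 315/241 ≈ 1.3071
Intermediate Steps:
a(M, Y) = 9 - Y (a(M, Y) = 9 - Y*6/6 = 9 - Y)
o(h, x) = 2*h (o(h, x) = (h + 5*h)/3 = (6*h)/3 = 2*h)
(o(52, -53) - 2309)/(a(27, 40) - 1656) = (2*52 - 2309)/((9 - 1*40) - 1656) = (104 - 2309)/((9 - 40) - 1656) = -2205/(-31 - 1656) = -2205/(-1687) = -2205*(-1/1687) = 315/241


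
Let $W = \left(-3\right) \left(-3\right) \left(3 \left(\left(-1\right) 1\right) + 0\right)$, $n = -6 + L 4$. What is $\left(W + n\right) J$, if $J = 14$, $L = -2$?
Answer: $-574$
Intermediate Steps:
$n = -14$ ($n = -6 - 8 = -14$)
$W = -27$ ($W = 9 \left(3 \left(-1\right) + 0\right) = 9 \left(-3 + 0\right) = 9 \left(-3\right) = -27$)
$\left(W + n\right) J = \left(-27 - 14\right) 14 = \left(-41\right) 14 = -574$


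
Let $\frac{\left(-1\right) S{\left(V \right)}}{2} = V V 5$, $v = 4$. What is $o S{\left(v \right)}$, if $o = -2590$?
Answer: $414400$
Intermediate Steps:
$S{\left(V \right)} = - 10 V^{2}$ ($S{\left(V \right)} = - 2 V V 5 = - 2 V^{2} \cdot 5 = - 2 \cdot 5 V^{2} = - 10 V^{2}$)
$o S{\left(v \right)} = - 2590 \left(- 10 \cdot 4^{2}\right) = - 2590 \left(\left(-10\right) 16\right) = \left(-2590\right) \left(-160\right) = 414400$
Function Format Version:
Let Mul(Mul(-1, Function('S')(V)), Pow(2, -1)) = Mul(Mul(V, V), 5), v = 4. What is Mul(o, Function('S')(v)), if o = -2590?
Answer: 414400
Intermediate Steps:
Function('S')(V) = Mul(-10, Pow(V, 2)) (Function('S')(V) = Mul(-2, Mul(Mul(V, V), 5)) = Mul(-2, Mul(Pow(V, 2), 5)) = Mul(-2, Mul(5, Pow(V, 2))) = Mul(-10, Pow(V, 2)))
Mul(o, Function('S')(v)) = Mul(-2590, Mul(-10, Pow(4, 2))) = Mul(-2590, Mul(-10, 16)) = Mul(-2590, -160) = 414400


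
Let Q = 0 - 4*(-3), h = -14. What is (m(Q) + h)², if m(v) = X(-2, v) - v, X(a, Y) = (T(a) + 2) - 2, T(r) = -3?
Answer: 841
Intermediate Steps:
X(a, Y) = -3 (X(a, Y) = (-3 + 2) - 2 = -1 - 2 = -3)
Q = 12 (Q = 0 + 12 = 12)
m(v) = -3 - v
(m(Q) + h)² = ((-3 - 1*12) - 14)² = ((-3 - 12) - 14)² = (-15 - 14)² = (-29)² = 841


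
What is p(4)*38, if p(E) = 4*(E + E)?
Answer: 1216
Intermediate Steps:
p(E) = 8*E (p(E) = 4*(2*E) = 8*E)
p(4)*38 = (8*4)*38 = 32*38 = 1216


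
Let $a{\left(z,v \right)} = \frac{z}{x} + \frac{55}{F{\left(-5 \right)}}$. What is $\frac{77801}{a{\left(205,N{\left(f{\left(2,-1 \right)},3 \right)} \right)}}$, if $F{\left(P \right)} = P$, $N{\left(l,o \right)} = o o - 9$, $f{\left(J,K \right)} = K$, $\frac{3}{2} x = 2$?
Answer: $\frac{311204}{571} \approx 545.02$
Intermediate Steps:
$x = \frac{4}{3}$ ($x = \frac{2}{3} \cdot 2 = \frac{4}{3} \approx 1.3333$)
$N{\left(l,o \right)} = -9 + o^{2}$ ($N{\left(l,o \right)} = o^{2} - 9 = -9 + o^{2}$)
$a{\left(z,v \right)} = -11 + \frac{3 z}{4}$ ($a{\left(z,v \right)} = \frac{z}{\frac{4}{3}} + \frac{55}{-5} = z \frac{3}{4} + 55 \left(- \frac{1}{5}\right) = \frac{3 z}{4} - 11 = -11 + \frac{3 z}{4}$)
$\frac{77801}{a{\left(205,N{\left(f{\left(2,-1 \right)},3 \right)} \right)}} = \frac{77801}{-11 + \frac{3}{4} \cdot 205} = \frac{77801}{-11 + \frac{615}{4}} = \frac{77801}{\frac{571}{4}} = 77801 \cdot \frac{4}{571} = \frac{311204}{571}$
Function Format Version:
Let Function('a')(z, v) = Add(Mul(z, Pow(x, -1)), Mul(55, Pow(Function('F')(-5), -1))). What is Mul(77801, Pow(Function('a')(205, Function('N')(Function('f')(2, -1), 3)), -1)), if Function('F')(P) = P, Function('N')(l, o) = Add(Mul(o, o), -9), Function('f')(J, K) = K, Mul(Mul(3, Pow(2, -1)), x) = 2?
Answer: Rational(311204, 571) ≈ 545.02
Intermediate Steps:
x = Rational(4, 3) (x = Mul(Rational(2, 3), 2) = Rational(4, 3) ≈ 1.3333)
Function('N')(l, o) = Add(-9, Pow(o, 2)) (Function('N')(l, o) = Add(Pow(o, 2), -9) = Add(-9, Pow(o, 2)))
Function('a')(z, v) = Add(-11, Mul(Rational(3, 4), z)) (Function('a')(z, v) = Add(Mul(z, Pow(Rational(4, 3), -1)), Mul(55, Pow(-5, -1))) = Add(Mul(z, Rational(3, 4)), Mul(55, Rational(-1, 5))) = Add(Mul(Rational(3, 4), z), -11) = Add(-11, Mul(Rational(3, 4), z)))
Mul(77801, Pow(Function('a')(205, Function('N')(Function('f')(2, -1), 3)), -1)) = Mul(77801, Pow(Add(-11, Mul(Rational(3, 4), 205)), -1)) = Mul(77801, Pow(Add(-11, Rational(615, 4)), -1)) = Mul(77801, Pow(Rational(571, 4), -1)) = Mul(77801, Rational(4, 571)) = Rational(311204, 571)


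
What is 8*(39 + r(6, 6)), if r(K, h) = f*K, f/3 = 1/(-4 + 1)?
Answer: 264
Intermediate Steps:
f = -1 (f = 3/(-4 + 1) = 3/(-3) = 3*(-1/3) = -1)
r(K, h) = -K
8*(39 + r(6, 6)) = 8*(39 - 1*6) = 8*(39 - 6) = 8*33 = 264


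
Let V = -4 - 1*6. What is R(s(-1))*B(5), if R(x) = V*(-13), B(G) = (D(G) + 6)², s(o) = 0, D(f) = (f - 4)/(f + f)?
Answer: 48373/10 ≈ 4837.3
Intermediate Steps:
V = -10 (V = -4 - 6 = -10)
D(f) = (-4 + f)/(2*f) (D(f) = (-4 + f)/((2*f)) = (-4 + f)*(1/(2*f)) = (-4 + f)/(2*f))
B(G) = (6 + (-4 + G)/(2*G))² (B(G) = ((-4 + G)/(2*G) + 6)² = (6 + (-4 + G)/(2*G))²)
R(x) = 130 (R(x) = -10*(-13) = 130)
R(s(-1))*B(5) = 130*((¼)*(-4 + 13*5)²/5²) = 130*((¼)*(1/25)*(-4 + 65)²) = 130*((¼)*(1/25)*61²) = 130*((¼)*(1/25)*3721) = 130*(3721/100) = 48373/10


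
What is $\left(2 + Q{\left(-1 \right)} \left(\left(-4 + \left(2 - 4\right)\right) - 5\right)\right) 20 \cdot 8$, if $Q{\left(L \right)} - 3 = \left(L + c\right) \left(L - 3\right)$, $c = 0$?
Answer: $-12000$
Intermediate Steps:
$Q{\left(L \right)} = 3 + L \left(-3 + L\right)$ ($Q{\left(L \right)} = 3 + \left(L + 0\right) \left(L - 3\right) = 3 + L \left(-3 + L\right)$)
$\left(2 + Q{\left(-1 \right)} \left(\left(-4 + \left(2 - 4\right)\right) - 5\right)\right) 20 \cdot 8 = \left(2 + \left(3 + \left(-1\right)^{2} - -3\right) \left(\left(-4 + \left(2 - 4\right)\right) - 5\right)\right) 20 \cdot 8 = \left(2 + \left(3 + 1 + 3\right) \left(\left(-4 + \left(2 - 4\right)\right) - 5\right)\right) 20 \cdot 8 = \left(2 + 7 \left(\left(-4 - 2\right) - 5\right)\right) 20 \cdot 8 = \left(2 + 7 \left(-6 - 5\right)\right) 20 \cdot 8 = \left(2 + 7 \left(-11\right)\right) 20 \cdot 8 = \left(2 - 77\right) 20 \cdot 8 = \left(-75\right) 20 \cdot 8 = \left(-1500\right) 8 = -12000$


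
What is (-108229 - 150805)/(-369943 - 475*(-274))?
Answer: 259034/239793 ≈ 1.0802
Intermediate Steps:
(-108229 - 150805)/(-369943 - 475*(-274)) = -259034/(-369943 + 130150) = -259034/(-239793) = -259034*(-1/239793) = 259034/239793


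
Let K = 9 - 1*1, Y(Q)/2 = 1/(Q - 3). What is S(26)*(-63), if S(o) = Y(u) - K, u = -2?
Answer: 2646/5 ≈ 529.20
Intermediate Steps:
Y(Q) = 2/(-3 + Q) (Y(Q) = 2/(Q - 3) = 2/(-3 + Q))
K = 8 (K = 9 - 1 = 8)
S(o) = -42/5 (S(o) = 2/(-3 - 2) - 1*8 = 2/(-5) - 8 = 2*(-⅕) - 8 = -⅖ - 8 = -42/5)
S(26)*(-63) = -42/5*(-63) = 2646/5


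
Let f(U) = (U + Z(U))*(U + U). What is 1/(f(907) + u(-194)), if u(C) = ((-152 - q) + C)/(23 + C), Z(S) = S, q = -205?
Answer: 57/187564019 ≈ 3.0390e-7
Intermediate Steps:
u(C) = (53 + C)/(23 + C) (u(C) = ((-152 - 1*(-205)) + C)/(23 + C) = ((-152 + 205) + C)/(23 + C) = (53 + C)/(23 + C))
f(U) = 4*U² (f(U) = (U + U)*(U + U) = (2*U)*(2*U) = 4*U²)
1/(f(907) + u(-194)) = 1/(4*907² + (53 - 194)/(23 - 194)) = 1/(4*822649 - 141/(-171)) = 1/(3290596 - 1/171*(-141)) = 1/(3290596 + 47/57) = 1/(187564019/57) = 57/187564019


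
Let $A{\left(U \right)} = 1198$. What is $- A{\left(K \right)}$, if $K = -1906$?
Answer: $-1198$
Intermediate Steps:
$- A{\left(K \right)} = \left(-1\right) 1198 = -1198$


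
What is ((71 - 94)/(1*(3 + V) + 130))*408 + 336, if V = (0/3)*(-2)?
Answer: 35304/133 ≈ 265.44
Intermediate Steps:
V = 0 (V = (0*(⅓))*(-2) = 0*(-2) = 0)
((71 - 94)/(1*(3 + V) + 130))*408 + 336 = ((71 - 94)/(1*(3 + 0) + 130))*408 + 336 = -23/(1*3 + 130)*408 + 336 = -23/(3 + 130)*408 + 336 = -23/133*408 + 336 = -9384/133 + 336 = 35304/133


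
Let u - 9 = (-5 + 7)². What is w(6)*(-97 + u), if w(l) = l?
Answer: -504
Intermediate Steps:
u = 13 (u = 9 + (-5 + 7)² = 9 + 2² = 9 + 4 = 13)
w(6)*(-97 + u) = 6*(-97 + 13) = 6*(-84) = -504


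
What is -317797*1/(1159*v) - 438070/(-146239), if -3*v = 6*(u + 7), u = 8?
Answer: 61706009383/5084730030 ≈ 12.136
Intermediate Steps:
v = -30 (v = -2*(8 + 7) = -2*15 = -1/3*90 = -30)
-317797*1/(1159*v) - 438070/(-146239) = -317797/((-30*1159)) - 438070/(-146239) = -317797/(-34770) - 438070*(-1/146239) = -317797*(-1/34770) + 438070/146239 = 317797/34770 + 438070/146239 = 61706009383/5084730030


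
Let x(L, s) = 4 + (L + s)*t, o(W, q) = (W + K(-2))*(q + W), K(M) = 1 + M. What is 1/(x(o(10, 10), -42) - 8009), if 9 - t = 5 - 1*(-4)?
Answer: -1/8005 ≈ -0.00012492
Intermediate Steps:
t = 0 (t = 9 - (5 - 1*(-4)) = 9 - (5 + 4) = 9 - 1*9 = 9 - 9 = 0)
o(W, q) = (-1 + W)*(W + q) (o(W, q) = (W + (1 - 2))*(q + W) = (W - 1)*(W + q) = (-1 + W)*(W + q))
x(L, s) = 4 (x(L, s) = 4 + (L + s)*0 = 4 + 0 = 4)
1/(x(o(10, 10), -42) - 8009) = 1/(4 - 8009) = 1/(-8005) = -1/8005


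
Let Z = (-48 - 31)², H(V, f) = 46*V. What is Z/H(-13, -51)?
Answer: -6241/598 ≈ -10.436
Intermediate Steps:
Z = 6241 (Z = (-79)² = 6241)
Z/H(-13, -51) = 6241/((46*(-13))) = 6241/(-598) = 6241*(-1/598) = -6241/598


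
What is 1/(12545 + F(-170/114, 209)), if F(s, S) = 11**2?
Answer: 1/12666 ≈ 7.8951e-5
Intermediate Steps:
F(s, S) = 121
1/(12545 + F(-170/114, 209)) = 1/(12545 + 121) = 1/12666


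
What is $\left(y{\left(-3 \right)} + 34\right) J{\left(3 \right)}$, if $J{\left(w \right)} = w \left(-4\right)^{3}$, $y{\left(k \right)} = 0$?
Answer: $-6528$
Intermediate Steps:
$J{\left(w \right)} = - 64 w$ ($J{\left(w \right)} = w \left(-64\right) = - 64 w$)
$\left(y{\left(-3 \right)} + 34\right) J{\left(3 \right)} = \left(0 + 34\right) \left(\left(-64\right) 3\right) = 34 \left(-192\right) = -6528$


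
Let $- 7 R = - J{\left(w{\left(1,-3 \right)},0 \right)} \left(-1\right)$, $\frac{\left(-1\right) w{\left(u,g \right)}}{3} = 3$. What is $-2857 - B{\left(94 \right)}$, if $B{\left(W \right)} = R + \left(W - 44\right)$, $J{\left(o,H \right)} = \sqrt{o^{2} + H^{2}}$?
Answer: $- \frac{20340}{7} \approx -2905.7$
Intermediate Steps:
$w{\left(u,g \right)} = -9$ ($w{\left(u,g \right)} = \left(-3\right) 3 = -9$)
$J{\left(o,H \right)} = \sqrt{H^{2} + o^{2}}$
$R = - \frac{9}{7}$ ($R = - \frac{- \sqrt{0^{2} + \left(-9\right)^{2}} \left(-1\right)}{7} = - \frac{- \sqrt{0 + 81} \left(-1\right)}{7} = - \frac{- \sqrt{81} \left(-1\right)}{7} = - \frac{\left(-1\right) 9 \left(-1\right)}{7} = - \frac{\left(-9\right) \left(-1\right)}{7} = \left(- \frac{1}{7}\right) 9 = - \frac{9}{7} \approx -1.2857$)
$B{\left(W \right)} = - \frac{317}{7} + W$ ($B{\left(W \right)} = - \frac{9}{7} + \left(W - 44\right) = - \frac{9}{7} + \left(-44 + W\right) = - \frac{317}{7} + W$)
$-2857 - B{\left(94 \right)} = -2857 - \left(- \frac{317}{7} + 94\right) = -2857 - \frac{341}{7} = - \frac{20340}{7}$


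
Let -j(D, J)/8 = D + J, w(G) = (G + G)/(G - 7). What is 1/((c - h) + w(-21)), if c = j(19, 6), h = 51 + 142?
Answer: -2/783 ≈ -0.0025543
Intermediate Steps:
h = 193
w(G) = 2*G/(-7 + G) (w(G) = (2*G)/(-7 + G) = 2*G/(-7 + G))
j(D, J) = -8*D - 8*J (j(D, J) = -8*(D + J) = -8*D - 8*J)
c = -200 (c = -8*19 - 8*6 = -152 - 48 = -200)
1/((c - h) + w(-21)) = 1/((-200 - 1*193) + 2*(-21)/(-7 - 21)) = 1/((-200 - 193) + 2*(-21)/(-28)) = 1/(-393 + 2*(-21)*(-1/28)) = 1/(-393 + 3/2) = 1/(-783/2) = -2/783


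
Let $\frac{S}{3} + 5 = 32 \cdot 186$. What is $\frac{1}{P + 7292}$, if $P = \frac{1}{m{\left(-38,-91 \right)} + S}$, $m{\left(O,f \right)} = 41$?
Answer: $\frac{17882}{130395545} \approx 0.00013714$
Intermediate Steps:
$S = 17841$ ($S = -15 + 3 \cdot 32 \cdot 186 = -15 + 3 \cdot 5952 = -15 + 17856 = 17841$)
$P = \frac{1}{17882}$ ($P = \frac{1}{41 + 17841} = \frac{1}{17882} \approx 5.5922 \cdot 10^{-5}$)
$\frac{1}{P + 7292} = \frac{1}{\frac{1}{17882} + 7292} = \frac{1}{\frac{130395545}{17882}} = \frac{17882}{130395545}$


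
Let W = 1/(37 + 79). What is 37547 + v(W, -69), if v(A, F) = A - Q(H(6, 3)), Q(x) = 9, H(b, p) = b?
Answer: 4354409/116 ≈ 37538.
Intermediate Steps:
W = 1/116 ≈ 0.0086207
v(A, F) = -9 + A (v(A, F) = A - 1*9 = A - 9 = -9 + A)
37547 + v(W, -69) = 37547 + (-9 + 1/116) = 37547 - 1043/116 = 4354409/116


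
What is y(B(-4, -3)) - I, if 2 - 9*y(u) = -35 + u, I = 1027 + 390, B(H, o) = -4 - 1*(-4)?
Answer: -12716/9 ≈ -1412.9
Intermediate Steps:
B(H, o) = 0 (B(H, o) = -4 + 4 = 0)
I = 1417
y(u) = 37/9 - u/9 (y(u) = 2/9 - (-35 + u)/9 = 2/9 + (35/9 - u/9) = 37/9 - u/9)
y(B(-4, -3)) - I = (37/9 - ⅑*0) - 1*1417 = (37/9 + 0) - 1417 = 37/9 - 1417 = -12716/9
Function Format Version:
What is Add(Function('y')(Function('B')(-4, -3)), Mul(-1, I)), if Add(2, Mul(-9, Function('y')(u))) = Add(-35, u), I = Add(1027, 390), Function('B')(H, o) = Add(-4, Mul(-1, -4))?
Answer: Rational(-12716, 9) ≈ -1412.9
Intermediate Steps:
Function('B')(H, o) = 0 (Function('B')(H, o) = Add(-4, 4) = 0)
I = 1417
Function('y')(u) = Add(Rational(37, 9), Mul(Rational(-1, 9), u)) (Function('y')(u) = Add(Rational(2, 9), Mul(Rational(-1, 9), Add(-35, u))) = Add(Rational(2, 9), Add(Rational(35, 9), Mul(Rational(-1, 9), u))) = Add(Rational(37, 9), Mul(Rational(-1, 9), u)))
Add(Function('y')(Function('B')(-4, -3)), Mul(-1, I)) = Add(Add(Rational(37, 9), Mul(Rational(-1, 9), 0)), Mul(-1, 1417)) = Add(Add(Rational(37, 9), 0), -1417) = Add(Rational(37, 9), -1417) = Rational(-12716, 9)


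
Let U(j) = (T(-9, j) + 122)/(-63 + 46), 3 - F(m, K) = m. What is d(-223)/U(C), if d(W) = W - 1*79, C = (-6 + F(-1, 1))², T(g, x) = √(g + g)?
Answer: 313174/7451 - 7701*I*√2/7451 ≈ 42.031 - 1.4617*I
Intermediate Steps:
F(m, K) = 3 - m
T(g, x) = √2*√g (T(g, x) = √(2*g) = √2*√g)
C = 4 (C = (-6 + (3 - 1*(-1)))² = (-6 + (3 + 1))² = (-6 + 4)² = (-2)² = 4)
U(j) = -122/17 - 3*I*√2/17 (U(j) = (√2*√(-9) + 122)/(-63 + 46) = (√2*(3*I) + 122)/(-17) = (3*I*√2 + 122)*(-1/17) = (122 + 3*I*√2)*(-1/17) = -122/17 - 3*I*√2/17)
d(W) = -79 + W (d(W) = W - 79 = -79 + W)
d(-223)/U(C) = (-79 - 223)/(-122/17 - 3*I*√2/17) = -302/(-122/17 - 3*I*√2/17)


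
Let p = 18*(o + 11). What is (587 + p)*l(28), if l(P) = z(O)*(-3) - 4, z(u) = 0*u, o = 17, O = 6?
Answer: -4364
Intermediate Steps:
z(u) = 0
p = 504 (p = 18*(17 + 11) = 18*28 = 504)
l(P) = -4 (l(P) = 0*(-3) - 4 = 0 - 4 = -4)
(587 + p)*l(28) = (587 + 504)*(-4) = 1091*(-4) = -4364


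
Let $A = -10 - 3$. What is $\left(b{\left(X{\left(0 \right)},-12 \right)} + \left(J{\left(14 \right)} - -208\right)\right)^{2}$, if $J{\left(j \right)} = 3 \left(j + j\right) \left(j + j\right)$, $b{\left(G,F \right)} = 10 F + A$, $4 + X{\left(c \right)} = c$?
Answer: $5890329$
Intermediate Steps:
$X{\left(c \right)} = -4 + c$
$A = -13$ ($A = -10 - 3 = -13$)
$b{\left(G,F \right)} = -13 + 10 F$ ($b{\left(G,F \right)} = 10 F - 13 = -13 + 10 F$)
$J{\left(j \right)} = 12 j^{2}$ ($J{\left(j \right)} = 3 \cdot 2 j 2 j = 3 \cdot 4 j^{2} = 12 j^{2}$)
$\left(b{\left(X{\left(0 \right)},-12 \right)} + \left(J{\left(14 \right)} - -208\right)\right)^{2} = \left(\left(-13 + 10 \left(-12\right)\right) - \left(-208 - 12 \cdot 14^{2}\right)\right)^{2} = \left(\left(-13 - 120\right) + \left(12 \cdot 196 + 208\right)\right)^{2} = \left(-133 + \left(2352 + 208\right)\right)^{2} = \left(-133 + 2560\right)^{2} = 2427^{2} = 5890329$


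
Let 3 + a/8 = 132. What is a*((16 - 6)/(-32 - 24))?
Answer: -1290/7 ≈ -184.29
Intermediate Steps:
a = 1032 (a = -24 + 8*132 = -24 + 1056 = 1032)
a*((16 - 6)/(-32 - 24)) = 1032*((16 - 6)/(-32 - 24)) = 1032*(10/(-56)) = 1032*(10*(-1/56)) = 1032*(-5/28) = -1290/7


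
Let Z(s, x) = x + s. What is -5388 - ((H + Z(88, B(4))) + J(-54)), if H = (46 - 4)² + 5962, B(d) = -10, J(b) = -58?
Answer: -13134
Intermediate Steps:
Z(s, x) = s + x
H = 7726 (H = 42² + 5962 = 1764 + 5962 = 7726)
-5388 - ((H + Z(88, B(4))) + J(-54)) = -5388 - ((7726 + (88 - 10)) - 58) = -5388 - ((7726 + 78) - 58) = -5388 - (7804 - 58) = -5388 - 1*7746 = -5388 - 7746 = -13134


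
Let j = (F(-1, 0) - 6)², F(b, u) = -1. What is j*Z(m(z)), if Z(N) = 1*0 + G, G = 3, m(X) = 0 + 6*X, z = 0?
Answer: 147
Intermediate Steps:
m(X) = 6*X
Z(N) = 3 (Z(N) = 1*0 + 3 = 0 + 3 = 3)
j = 49 (j = (-1 - 6)² = (-7)² = 49)
j*Z(m(z)) = 49*3 = 147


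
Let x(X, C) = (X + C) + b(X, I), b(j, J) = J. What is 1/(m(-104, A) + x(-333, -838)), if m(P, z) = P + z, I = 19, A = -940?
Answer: -1/2196 ≈ -0.00045537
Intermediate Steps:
x(X, C) = 19 + C + X (x(X, C) = (X + C) + 19 = (C + X) + 19 = 19 + C + X)
1/(m(-104, A) + x(-333, -838)) = 1/((-104 - 940) + (19 - 838 - 333)) = 1/(-1044 - 1152) = 1/(-2196) = -1/2196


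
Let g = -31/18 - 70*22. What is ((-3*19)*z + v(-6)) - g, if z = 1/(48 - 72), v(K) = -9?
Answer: 110527/72 ≈ 1535.1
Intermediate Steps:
z = -1/24 (z = 1/(-24) = -1/24 ≈ -0.041667)
g = -27751/18 (g = -31*1/18 - 1540 = -31/18 - 1540 = -27751/18 ≈ -1541.7)
((-3*19)*z + v(-6)) - g = (-3*19*(-1/24) - 9) - 1*(-27751/18) = (-57*(-1/24) - 9) + 27751/18 = (19/8 - 9) + 27751/18 = -53/8 + 27751/18 = 110527/72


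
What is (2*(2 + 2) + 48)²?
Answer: 3136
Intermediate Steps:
(2*(2 + 2) + 48)² = (2*4 + 48)² = (8 + 48)² = 56² = 3136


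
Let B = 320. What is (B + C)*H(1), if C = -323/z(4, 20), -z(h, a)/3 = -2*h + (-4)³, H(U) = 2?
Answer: 68797/108 ≈ 637.01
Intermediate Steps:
z(h, a) = 192 + 6*h (z(h, a) = -3*(-2*h + (-4)³) = -3*(-2*h - 64) = -3*(-64 - 2*h) = 192 + 6*h)
C = -323/216 (C = -323/(192 + 6*4) = -323/(192 + 24) = -323/216 ≈ -1.4954)
(B + C)*H(1) = (320 - 323/216)*2 = (68797/216)*2 = 68797/108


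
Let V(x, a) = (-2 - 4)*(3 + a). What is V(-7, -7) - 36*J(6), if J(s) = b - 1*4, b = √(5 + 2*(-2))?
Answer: 132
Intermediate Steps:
b = 1 (b = √(5 - 4) = √1 = 1)
J(s) = -3 (J(s) = 1 - 1*4 = 1 - 4 = -3)
V(x, a) = -18 - 6*a (V(x, a) = -6*(3 + a) = -18 - 6*a)
V(-7, -7) - 36*J(6) = (-18 - 6*(-7)) - 36*(-3) = (-18 + 42) + 108 = 24 + 108 = 132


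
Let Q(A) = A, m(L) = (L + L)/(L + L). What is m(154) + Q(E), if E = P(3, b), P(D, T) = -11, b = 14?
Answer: -10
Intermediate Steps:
E = -11
m(L) = 1 (m(L) = (2*L)/((2*L)) = (2*L)*(1/(2*L)) = 1)
m(154) + Q(E) = 1 - 11 = -10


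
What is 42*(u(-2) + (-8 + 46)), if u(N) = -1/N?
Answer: 1617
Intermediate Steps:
42*(u(-2) + (-8 + 46)) = 42*(-1/(-2) + (-8 + 46)) = 42*(-1*(-1/2) + 38) = 42*(1/2 + 38) = 42*(77/2) = 1617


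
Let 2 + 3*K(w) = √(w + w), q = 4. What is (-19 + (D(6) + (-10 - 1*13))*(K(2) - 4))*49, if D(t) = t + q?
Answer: 1617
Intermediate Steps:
D(t) = 4 + t (D(t) = t + 4 = 4 + t)
K(w) = -⅔ + √2*√w/3 (K(w) = -⅔ + √(w + w)/3 = -⅔ + √(2*w)/3 = -⅔ + (√2*√w)/3 = -⅔ + √2*√w/3)
(-19 + (D(6) + (-10 - 1*13))*(K(2) - 4))*49 = (-19 + ((4 + 6) + (-10 - 1*13))*((-⅔ + √2*√2/3) - 4))*49 = (-19 + (10 + (-10 - 13))*((-⅔ + ⅔) - 4))*49 = (-19 + (10 - 23)*(0 - 4))*49 = (-19 - 13*(-4))*49 = (-19 + 52)*49 = 33*49 = 1617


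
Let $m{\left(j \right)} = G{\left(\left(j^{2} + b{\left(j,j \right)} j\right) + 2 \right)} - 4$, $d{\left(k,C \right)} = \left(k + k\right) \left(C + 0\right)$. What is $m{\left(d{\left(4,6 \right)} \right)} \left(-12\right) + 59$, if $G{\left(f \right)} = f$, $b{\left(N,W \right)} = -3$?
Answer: $-25837$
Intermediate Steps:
$d{\left(k,C \right)} = 2 C k$ ($d{\left(k,C \right)} = 2 k C = 2 C k$)
$m{\left(j \right)} = -2 + j^{2} - 3 j$ ($m{\left(j \right)} = \left(\left(j^{2} - 3 j\right) + 2\right) - 4 = \left(2 + j^{2} - 3 j\right) - 4 = -2 + j^{2} - 3 j$)
$m{\left(d{\left(4,6 \right)} \right)} \left(-12\right) + 59 = \left(-2 + \left(2 \cdot 6 \cdot 4\right)^{2} - 3 \cdot 2 \cdot 6 \cdot 4\right) \left(-12\right) + 59 = \left(-2 + 48^{2} - 144\right) \left(-12\right) + 59 = \left(-2 + 2304 - 144\right) \left(-12\right) + 59 = 2158 \left(-12\right) + 59 = -25896 + 59 = -25837$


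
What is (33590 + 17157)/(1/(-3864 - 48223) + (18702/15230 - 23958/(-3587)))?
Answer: 72200632500829945/11249837901004 ≈ 6417.9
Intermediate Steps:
(33590 + 17157)/(1/(-3864 - 48223) + (18702/15230 - 23958/(-3587))) = 50747/(1/(-52087) + (18702*(1/15230) - 23958*(-1/3587))) = 50747/(-1/52087 + (9351/7615 + 23958/3587)) = 50747/(-1/52087 + 215982207/27315005) = 50747/(11249837901004/1422756665435) = 50747*(1422756665435/11249837901004) = 72200632500829945/11249837901004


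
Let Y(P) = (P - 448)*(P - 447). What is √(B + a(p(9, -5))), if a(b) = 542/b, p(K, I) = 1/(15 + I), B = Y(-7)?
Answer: √211990 ≈ 460.42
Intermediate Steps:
Y(P) = (-448 + P)*(-447 + P)
B = 206570 (B = 200256 + (-7)² - 895*(-7) = 200256 + 49 + 6265 = 206570)
√(B + a(p(9, -5))) = √(206570 + 542/(1/(15 - 5))) = √(206570 + 542/(1/10)) = √(206570 + 542/(⅒)) = √(206570 + 542*10) = √(206570 + 5420) = √211990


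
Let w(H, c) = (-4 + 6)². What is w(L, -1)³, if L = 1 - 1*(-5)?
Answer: 64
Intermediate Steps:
L = 6 (L = 1 + 5 = 6)
w(H, c) = 4 (w(H, c) = 2² = 4)
w(L, -1)³ = 4³ = 64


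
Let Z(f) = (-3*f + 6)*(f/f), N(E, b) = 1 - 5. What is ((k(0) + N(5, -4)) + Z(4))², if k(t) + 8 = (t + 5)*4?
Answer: 4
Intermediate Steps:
N(E, b) = -4
k(t) = 12 + 4*t (k(t) = -8 + (t + 5)*4 = -8 + (5 + t)*4 = -8 + (20 + 4*t) = 12 + 4*t)
Z(f) = 6 - 3*f (Z(f) = (6 - 3*f)*1 = 6 - 3*f)
((k(0) + N(5, -4)) + Z(4))² = (((12 + 4*0) - 4) + (6 - 3*4))² = (((12 + 0) - 4) + (6 - 12))² = ((12 - 4) - 6)² = (8 - 6)² = 2² = 4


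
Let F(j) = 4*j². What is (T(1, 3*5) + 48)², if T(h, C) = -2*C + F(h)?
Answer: 484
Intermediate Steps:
T(h, C) = -2*C + 4*h²
(T(1, 3*5) + 48)² = ((-6*5 + 4*1²) + 48)² = ((-2*15 + 4*1) + 48)² = ((-30 + 4) + 48)² = (-26 + 48)² = 22² = 484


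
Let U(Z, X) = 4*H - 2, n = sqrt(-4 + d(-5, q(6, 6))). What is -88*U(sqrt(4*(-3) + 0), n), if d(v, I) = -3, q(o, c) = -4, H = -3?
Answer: 1232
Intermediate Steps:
n = I*sqrt(7) (n = sqrt(-4 - 3) = sqrt(-7) = I*sqrt(7) ≈ 2.6458*I)
U(Z, X) = -14 (U(Z, X) = 4*(-3) - 2 = -12 - 2 = -14)
-88*U(sqrt(4*(-3) + 0), n) = -88*(-14) = 1232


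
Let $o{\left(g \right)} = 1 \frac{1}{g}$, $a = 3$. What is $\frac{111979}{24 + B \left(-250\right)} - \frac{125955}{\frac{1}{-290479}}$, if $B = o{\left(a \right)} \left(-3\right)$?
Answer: $\frac{10024915501909}{274} \approx 3.6587 \cdot 10^{10}$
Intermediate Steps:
$o{\left(g \right)} = \frac{1}{g}$
$B = -1$ ($B = \frac{1}{3} \left(-3\right) = -1$)
$\frac{111979}{24 + B \left(-250\right)} - \frac{125955}{\frac{1}{-290479}} = \frac{111979}{24 - -250} - \frac{125955}{\frac{1}{-290479}} = \frac{111979}{24 + 250} - \frac{125955}{- \frac{1}{290479}} = \frac{111979}{274} - -36587282445 = 111979 \cdot \frac{1}{274} + 36587282445 = \frac{111979}{274} + 36587282445 = \frac{10024915501909}{274}$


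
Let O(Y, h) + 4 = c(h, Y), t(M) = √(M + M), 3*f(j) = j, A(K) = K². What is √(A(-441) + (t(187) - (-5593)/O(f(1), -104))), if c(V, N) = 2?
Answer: √(766738 + 4*√374)/2 ≈ 437.84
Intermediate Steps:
f(j) = j/3
t(M) = √2*√M (t(M) = √(2*M) = √2*√M)
O(Y, h) = -2 (O(Y, h) = -4 + 2 = -2)
√(A(-441) + (t(187) - (-5593)/O(f(1), -104))) = √((-441)² + (√2*√187 - (-5593)/(-2))) = √(194481 + (√374 - (-5593)*(-1)/2)) = √(194481 + (√374 - 1*5593/2)) = √(194481 + (√374 - 5593/2)) = √(194481 + (-5593/2 + √374)) = √(383369/2 + √374)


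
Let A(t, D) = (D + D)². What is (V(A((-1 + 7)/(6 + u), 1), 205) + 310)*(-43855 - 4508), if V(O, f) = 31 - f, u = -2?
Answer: -6577368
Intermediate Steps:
A(t, D) = 4*D² (A(t, D) = (2*D)² = 4*D²)
(V(A((-1 + 7)/(6 + u), 1), 205) + 310)*(-43855 - 4508) = ((31 - 1*205) + 310)*(-43855 - 4508) = ((31 - 205) + 310)*(-48363) = (-174 + 310)*(-48363) = 136*(-48363) = -6577368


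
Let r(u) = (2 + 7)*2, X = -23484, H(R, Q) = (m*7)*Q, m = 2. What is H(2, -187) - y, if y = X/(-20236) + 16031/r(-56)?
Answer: -319606823/91062 ≈ -3509.8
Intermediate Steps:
H(R, Q) = 14*Q (H(R, Q) = (2*7)*Q = 14*Q)
r(u) = 18 (r(u) = 9*2 = 18)
y = 81206507/91062 (y = -23484/(-20236) + 16031/18 = -23484*(-1/20236) + 16031*(1/18) = 5871/5059 + 16031/18 = 81206507/91062 ≈ 891.77)
H(2, -187) - y = 14*(-187) - 1*81206507/91062 = -2618 - 81206507/91062 = -319606823/91062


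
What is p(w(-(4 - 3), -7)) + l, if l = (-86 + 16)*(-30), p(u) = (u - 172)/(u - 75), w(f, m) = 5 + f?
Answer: 149268/71 ≈ 2102.4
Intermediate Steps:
p(u) = (-172 + u)/(-75 + u)
l = 2100 (l = -70*(-30) = 2100)
p(w(-(4 - 3), -7)) + l = (-172 + (5 - (4 - 3)))/(-75 + (5 - (4 - 3))) + 2100 = (-172 + (5 - 1*1))/(-75 + (5 - 1*1)) + 2100 = (-172 + (5 - 1))/(-75 + (5 - 1)) + 2100 = (-172 + 4)/(-75 + 4) + 2100 = -168/(-71) + 2100 = -1/71*(-168) + 2100 = 168/71 + 2100 = 149268/71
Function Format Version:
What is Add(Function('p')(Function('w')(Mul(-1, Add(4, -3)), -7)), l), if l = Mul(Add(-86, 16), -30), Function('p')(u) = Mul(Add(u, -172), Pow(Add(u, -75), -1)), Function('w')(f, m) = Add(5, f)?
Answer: Rational(149268, 71) ≈ 2102.4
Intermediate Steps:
Function('p')(u) = Mul(Pow(Add(-75, u), -1), Add(-172, u)) (Function('p')(u) = Mul(Add(-172, u), Pow(Add(-75, u), -1)) = Mul(Pow(Add(-75, u), -1), Add(-172, u)))
l = 2100 (l = Mul(-70, -30) = 2100)
Add(Function('p')(Function('w')(Mul(-1, Add(4, -3)), -7)), l) = Add(Mul(Pow(Add(-75, Add(5, Mul(-1, Add(4, -3)))), -1), Add(-172, Add(5, Mul(-1, Add(4, -3))))), 2100) = Add(Mul(Pow(Add(-75, Add(5, Mul(-1, 1))), -1), Add(-172, Add(5, Mul(-1, 1)))), 2100) = Add(Mul(Pow(Add(-75, Add(5, -1)), -1), Add(-172, Add(5, -1))), 2100) = Add(Mul(Pow(Add(-75, 4), -1), Add(-172, 4)), 2100) = Add(Mul(Pow(-71, -1), -168), 2100) = Add(Mul(Rational(-1, 71), -168), 2100) = Add(Rational(168, 71), 2100) = Rational(149268, 71)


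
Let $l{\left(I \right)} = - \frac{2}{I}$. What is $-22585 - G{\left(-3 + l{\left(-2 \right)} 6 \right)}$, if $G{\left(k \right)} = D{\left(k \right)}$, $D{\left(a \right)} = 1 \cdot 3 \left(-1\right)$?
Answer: $-22582$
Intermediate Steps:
$D{\left(a \right)} = -3$ ($D{\left(a \right)} = 3 \left(-1\right) = -3$)
$G{\left(k \right)} = -3$
$-22585 - G{\left(-3 + l{\left(-2 \right)} 6 \right)} = -22585 - -3 = -22585 + 3 = -22582$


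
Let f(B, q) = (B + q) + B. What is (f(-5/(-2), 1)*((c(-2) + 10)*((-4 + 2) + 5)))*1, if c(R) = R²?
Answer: 252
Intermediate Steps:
f(B, q) = q + 2*B
(f(-5/(-2), 1)*((c(-2) + 10)*((-4 + 2) + 5)))*1 = ((1 + 2*(-5/(-2)))*(((-2)² + 10)*((-4 + 2) + 5)))*1 = ((1 + 2*(-5*(-½)))*((4 + 10)*(-2 + 5)))*1 = ((1 + 2*(5/2))*(14*3))*1 = ((1 + 5)*42)*1 = (6*42)*1 = 252*1 = 252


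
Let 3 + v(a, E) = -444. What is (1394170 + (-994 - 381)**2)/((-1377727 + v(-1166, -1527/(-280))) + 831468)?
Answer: -3284795/546706 ≈ -6.0083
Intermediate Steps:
v(a, E) = -447 (v(a, E) = -3 - 444 = -447)
(1394170 + (-994 - 381)**2)/((-1377727 + v(-1166, -1527/(-280))) + 831468) = (1394170 + (-994 - 381)**2)/((-1377727 - 447) + 831468) = (1394170 + (-1375)**2)/(-1378174 + 831468) = (1394170 + 1890625)/(-546706) = 3284795*(-1/546706) = -3284795/546706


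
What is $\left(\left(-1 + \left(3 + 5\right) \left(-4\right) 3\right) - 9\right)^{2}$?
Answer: $11236$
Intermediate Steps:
$\left(\left(-1 + \left(3 + 5\right) \left(-4\right) 3\right) - 9\right)^{2} = \left(\left(-1 + 8 \left(-4\right) 3\right) - 9\right)^{2} = \left(\left(-1 - 96\right) - 9\right)^{2} = \left(-97 - 9\right)^{2} = \left(-106\right)^{2} = 11236$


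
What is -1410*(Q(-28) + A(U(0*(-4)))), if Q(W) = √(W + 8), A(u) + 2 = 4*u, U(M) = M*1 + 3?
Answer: -14100 - 2820*I*√5 ≈ -14100.0 - 6305.7*I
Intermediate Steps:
U(M) = 3 + M (U(M) = M + 3 = 3 + M)
A(u) = -2 + 4*u
Q(W) = √(8 + W)
-1410*(Q(-28) + A(U(0*(-4)))) = -1410*(√(8 - 28) + (-2 + 4*(3 + 0*(-4)))) = -1410*(√(-20) + (-2 + 4*(3 + 0))) = -1410*(2*I*√5 + (-2 + 4*3)) = -1410*(2*I*√5 + (-2 + 12)) = -1410*(2*I*√5 + 10) = -1410*(10 + 2*I*√5) = -14100 - 2820*I*√5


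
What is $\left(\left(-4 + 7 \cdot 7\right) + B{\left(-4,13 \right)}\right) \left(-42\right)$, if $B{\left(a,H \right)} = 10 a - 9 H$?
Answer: $4704$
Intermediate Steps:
$B{\left(a,H \right)} = - 9 H + 10 a$
$\left(\left(-4 + 7 \cdot 7\right) + B{\left(-4,13 \right)}\right) \left(-42\right) = \left(\left(-4 + 7 \cdot 7\right) + \left(\left(-9\right) 13 + 10 \left(-4\right)\right)\right) \left(-42\right) = \left(\left(-4 + 49\right) - 157\right) \left(-42\right) = \left(45 - 157\right) \left(-42\right) = \left(-112\right) \left(-42\right) = 4704$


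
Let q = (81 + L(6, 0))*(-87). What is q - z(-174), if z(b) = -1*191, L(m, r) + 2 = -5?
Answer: -6247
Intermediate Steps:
L(m, r) = -7 (L(m, r) = -2 - 5 = -7)
z(b) = -191
q = -6438 (q = (81 - 7)*(-87) = 74*(-87) = -6438)
q - z(-174) = -6438 - 1*(-191) = -6438 + 191 = -6247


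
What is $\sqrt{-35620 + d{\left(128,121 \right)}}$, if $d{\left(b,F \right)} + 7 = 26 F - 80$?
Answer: $i \sqrt{32561} \approx 180.45 i$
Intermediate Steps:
$d{\left(b,F \right)} = -87 + 26 F$ ($d{\left(b,F \right)} = -7 + \left(26 F - 80\right) = -7 + \left(-80 + 26 F\right) = -87 + 26 F$)
$\sqrt{-35620 + d{\left(128,121 \right)}} = \sqrt{-35620 + \left(-87 + 26 \cdot 121\right)} = \sqrt{-35620 + \left(-87 + 3146\right)} = \sqrt{-35620 + 3059} = \sqrt{-32561} = i \sqrt{32561}$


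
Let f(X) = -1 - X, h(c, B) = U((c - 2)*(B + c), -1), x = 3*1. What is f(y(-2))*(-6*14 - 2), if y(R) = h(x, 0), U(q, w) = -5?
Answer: -344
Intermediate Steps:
x = 3
h(c, B) = -5
y(R) = -5
f(y(-2))*(-6*14 - 2) = (-1 - 1*(-5))*(-6*14 - 2) = (-1 + 5)*(-84 - 2) = 4*(-86) = -344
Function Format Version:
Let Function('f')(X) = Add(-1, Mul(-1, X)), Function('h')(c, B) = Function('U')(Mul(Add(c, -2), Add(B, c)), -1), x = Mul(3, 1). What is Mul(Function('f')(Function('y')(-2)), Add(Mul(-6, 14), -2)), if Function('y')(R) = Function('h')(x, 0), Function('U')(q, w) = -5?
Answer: -344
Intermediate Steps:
x = 3
Function('h')(c, B) = -5
Function('y')(R) = -5
Mul(Function('f')(Function('y')(-2)), Add(Mul(-6, 14), -2)) = Mul(Add(-1, Mul(-1, -5)), Add(Mul(-6, 14), -2)) = Mul(Add(-1, 5), Add(-84, -2)) = Mul(4, -86) = -344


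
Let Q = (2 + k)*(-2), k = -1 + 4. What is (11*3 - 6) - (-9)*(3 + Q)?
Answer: -36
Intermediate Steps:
k = 3
Q = -10 (Q = (2 + 3)*(-2) = 5*(-2) = -10)
(11*3 - 6) - (-9)*(3 + Q) = (11*3 - 6) - (-9)*(3 - 10) = (33 - 6) - (-9)*(-7) = 27 - 1*63 = 27 - 63 = -36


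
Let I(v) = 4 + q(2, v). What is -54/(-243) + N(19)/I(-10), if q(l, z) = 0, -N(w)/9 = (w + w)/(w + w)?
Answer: -73/36 ≈ -2.0278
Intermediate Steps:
N(w) = -9 (N(w) = -9*(w + w)/(w + w) = -9*2*w/(2*w) = -9*2*w*1/(2*w) = -9*1 = -9)
I(v) = 4 (I(v) = 4 + 0 = 4)
-54/(-243) + N(19)/I(-10) = -54/(-243) - 9/4 = -54*(-1/243) - 9*¼ = 2/9 - 9/4 = -73/36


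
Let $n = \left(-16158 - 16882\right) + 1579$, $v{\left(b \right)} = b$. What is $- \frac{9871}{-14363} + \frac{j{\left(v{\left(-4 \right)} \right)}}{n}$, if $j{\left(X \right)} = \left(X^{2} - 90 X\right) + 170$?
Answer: $\frac{100903111}{150624781} \approx 0.6699$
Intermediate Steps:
$j{\left(X \right)} = 170 + X^{2} - 90 X$
$n = -31461$ ($n = -33040 + 1579 = -31461$)
$- \frac{9871}{-14363} + \frac{j{\left(v{\left(-4 \right)} \right)}}{n} = - \frac{9871}{-14363} + \frac{170 + \left(-4\right)^{2} - -360}{-31461} = \left(-9871\right) \left(- \frac{1}{14363}\right) + \left(170 + 16 + 360\right) \left(- \frac{1}{31461}\right) = \frac{9871}{14363} + 546 \left(- \frac{1}{31461}\right) = \frac{9871}{14363} - \frac{182}{10487} = \frac{100903111}{150624781}$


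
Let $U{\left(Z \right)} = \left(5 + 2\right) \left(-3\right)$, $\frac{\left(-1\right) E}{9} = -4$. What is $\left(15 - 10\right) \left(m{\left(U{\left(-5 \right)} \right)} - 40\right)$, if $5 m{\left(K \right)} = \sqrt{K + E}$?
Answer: $-200 + \sqrt{15} \approx -196.13$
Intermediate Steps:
$E = 36$ ($E = \left(-9\right) \left(-4\right) = 36$)
$U{\left(Z \right)} = -21$ ($U{\left(Z \right)} = 7 \left(-3\right) = -21$)
$m{\left(K \right)} = \frac{\sqrt{36 + K}}{5}$ ($m{\left(K \right)} = \frac{\sqrt{K + 36}}{5} = \frac{\sqrt{36 + K}}{5}$)
$\left(15 - 10\right) \left(m{\left(U{\left(-5 \right)} \right)} - 40\right) = \left(15 - 10\right) \left(\frac{\sqrt{36 - 21}}{5} - 40\right) = \left(15 - 10\right) \left(\frac{\sqrt{15}}{5} - 40\right) = 5 \left(-40 + \frac{\sqrt{15}}{5}\right) = -200 + \sqrt{15}$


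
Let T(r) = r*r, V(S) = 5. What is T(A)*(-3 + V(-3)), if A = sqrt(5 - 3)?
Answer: 4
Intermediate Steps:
A = sqrt(2) ≈ 1.4142
T(r) = r**2
T(A)*(-3 + V(-3)) = (sqrt(2))**2*(-3 + 5) = 2*2 = 4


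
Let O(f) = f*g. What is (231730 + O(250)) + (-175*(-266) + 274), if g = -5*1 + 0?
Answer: 277304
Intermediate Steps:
g = -5 (g = -5 + 0 = -5)
O(f) = -5*f (O(f) = f*(-5) = -5*f)
(231730 + O(250)) + (-175*(-266) + 274) = (231730 - 5*250) + (-175*(-266) + 274) = (231730 - 1250) + (46550 + 274) = 230480 + 46824 = 277304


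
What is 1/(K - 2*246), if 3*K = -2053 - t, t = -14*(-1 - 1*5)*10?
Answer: -3/4369 ≈ -0.00068666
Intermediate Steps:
t = 840 (t = -14*(-1 - 5)*10 = -14*(-6)*10 = 84*10 = 840)
K = -2893/3 (K = (-2053 - 1*840)/3 = (-2053 - 840)/3 = (⅓)*(-2893) = -2893/3 ≈ -964.33)
1/(K - 2*246) = 1/(-2893/3 - 2*246) = 1/(-2893/3 - 492) = 1/(-4369/3) = -3/4369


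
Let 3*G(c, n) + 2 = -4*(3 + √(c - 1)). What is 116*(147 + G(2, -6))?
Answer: 16356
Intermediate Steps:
G(c, n) = -14/3 - 4*√(-1 + c)/3 (G(c, n) = -⅔ + (-4*(3 + √(c - 1)))/3 = -⅔ + (-4*(3 + √(-1 + c)))/3 = -⅔ + (-12 - 4*√(-1 + c))/3 = -⅔ + (-4 - 4*√(-1 + c)/3) = -14/3 - 4*√(-1 + c)/3)
116*(147 + G(2, -6)) = 116*(147 + (-14/3 - 4*√(-1 + 2)/3)) = 116*(147 + (-14/3 - 4*√1/3)) = 116*(147 + (-14/3 - 4/3*1)) = 116*(147 + (-14/3 - 4/3)) = 116*(147 - 6) = 116*141 = 16356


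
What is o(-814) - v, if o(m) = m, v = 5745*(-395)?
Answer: 2268461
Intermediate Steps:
v = -2269275
o(-814) - v = -814 - 1*(-2269275) = -814 + 2269275 = 2268461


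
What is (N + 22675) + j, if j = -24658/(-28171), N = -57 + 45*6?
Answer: 644802506/28171 ≈ 22889.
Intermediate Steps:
N = 213 (N = -57 + 270 = 213)
j = 24658/28171 (j = -24658*(-1/28171) = 24658/28171 ≈ 0.87530)
(N + 22675) + j = (213 + 22675) + 24658/28171 = 22888 + 24658/28171 = 644802506/28171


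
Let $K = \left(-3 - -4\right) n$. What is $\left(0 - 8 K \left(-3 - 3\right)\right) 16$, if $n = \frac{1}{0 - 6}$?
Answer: $-128$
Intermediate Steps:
$n = - \frac{1}{6}$ ($n = \frac{1}{0 - 6} = \frac{1}{-6} = - \frac{1}{6} \approx -0.16667$)
$K = - \frac{1}{6}$ ($K = \left(-3 - -4\right) \left(- \frac{1}{6}\right) = \left(-3 + 4\right) \left(- \frac{1}{6}\right) = 1 \left(- \frac{1}{6}\right) = - \frac{1}{6} \approx -0.16667$)
$\left(0 - 8 K \left(-3 - 3\right)\right) 16 = \left(0 - 8 \left(- \frac{-3 - 3}{6}\right)\right) 16 = \left(0 - 8 \left(\left(- \frac{1}{6}\right) \left(-6\right)\right)\right) 16 = \left(0 - 8\right) 16 = \left(-8\right) 16 = -128$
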